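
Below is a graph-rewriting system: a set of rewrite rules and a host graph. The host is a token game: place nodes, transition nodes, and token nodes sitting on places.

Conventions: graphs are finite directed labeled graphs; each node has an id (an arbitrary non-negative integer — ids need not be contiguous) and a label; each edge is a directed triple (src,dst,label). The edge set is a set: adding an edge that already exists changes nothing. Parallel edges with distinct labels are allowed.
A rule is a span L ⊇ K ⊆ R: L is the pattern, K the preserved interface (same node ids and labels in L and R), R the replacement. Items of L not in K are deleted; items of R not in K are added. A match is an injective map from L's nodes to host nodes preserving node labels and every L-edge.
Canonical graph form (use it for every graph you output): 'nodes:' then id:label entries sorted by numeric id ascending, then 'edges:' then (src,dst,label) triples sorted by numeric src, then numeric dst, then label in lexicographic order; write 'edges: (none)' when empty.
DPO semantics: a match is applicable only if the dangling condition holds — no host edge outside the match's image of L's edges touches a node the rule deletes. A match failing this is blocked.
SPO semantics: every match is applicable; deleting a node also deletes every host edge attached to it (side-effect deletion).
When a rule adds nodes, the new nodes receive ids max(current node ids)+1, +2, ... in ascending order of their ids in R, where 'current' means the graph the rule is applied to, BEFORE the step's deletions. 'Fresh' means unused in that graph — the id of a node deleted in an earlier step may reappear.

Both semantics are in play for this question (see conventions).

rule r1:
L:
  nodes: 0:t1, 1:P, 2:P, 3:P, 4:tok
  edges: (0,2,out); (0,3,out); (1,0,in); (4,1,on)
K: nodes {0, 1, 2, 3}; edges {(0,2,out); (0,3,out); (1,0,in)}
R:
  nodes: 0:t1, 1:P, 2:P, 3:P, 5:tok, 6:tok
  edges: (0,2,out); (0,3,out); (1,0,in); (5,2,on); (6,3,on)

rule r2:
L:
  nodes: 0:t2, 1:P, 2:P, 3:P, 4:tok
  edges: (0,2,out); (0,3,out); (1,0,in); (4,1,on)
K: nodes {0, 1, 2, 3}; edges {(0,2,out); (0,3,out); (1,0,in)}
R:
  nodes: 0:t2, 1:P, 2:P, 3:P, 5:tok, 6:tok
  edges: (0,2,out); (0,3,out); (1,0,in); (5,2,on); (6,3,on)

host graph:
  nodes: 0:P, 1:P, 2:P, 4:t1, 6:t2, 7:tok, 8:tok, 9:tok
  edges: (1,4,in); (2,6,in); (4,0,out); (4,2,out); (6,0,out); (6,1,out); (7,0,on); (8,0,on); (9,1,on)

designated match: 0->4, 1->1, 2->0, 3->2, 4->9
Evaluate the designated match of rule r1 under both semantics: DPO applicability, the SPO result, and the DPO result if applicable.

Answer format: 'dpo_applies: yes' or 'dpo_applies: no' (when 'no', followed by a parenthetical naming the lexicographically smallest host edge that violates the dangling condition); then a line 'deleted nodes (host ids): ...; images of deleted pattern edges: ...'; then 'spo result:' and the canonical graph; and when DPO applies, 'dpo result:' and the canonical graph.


dpo_applies: yes
deleted nodes (host ids): 9; images of deleted pattern edges: (9,1,on)
spo result:
nodes: 0:P, 1:P, 2:P, 4:t1, 6:t2, 7:tok, 8:tok, 10:tok, 11:tok
edges: (1,4,in); (2,6,in); (4,0,out); (4,2,out); (6,0,out); (6,1,out); (7,0,on); (8,0,on); (10,0,on); (11,2,on)
dpo result:
nodes: 0:P, 1:P, 2:P, 4:t1, 6:t2, 7:tok, 8:tok, 10:tok, 11:tok
edges: (1,4,in); (2,6,in); (4,0,out); (4,2,out); (6,0,out); (6,1,out); (7,0,on); (8,0,on); (10,0,on); (11,2,on)


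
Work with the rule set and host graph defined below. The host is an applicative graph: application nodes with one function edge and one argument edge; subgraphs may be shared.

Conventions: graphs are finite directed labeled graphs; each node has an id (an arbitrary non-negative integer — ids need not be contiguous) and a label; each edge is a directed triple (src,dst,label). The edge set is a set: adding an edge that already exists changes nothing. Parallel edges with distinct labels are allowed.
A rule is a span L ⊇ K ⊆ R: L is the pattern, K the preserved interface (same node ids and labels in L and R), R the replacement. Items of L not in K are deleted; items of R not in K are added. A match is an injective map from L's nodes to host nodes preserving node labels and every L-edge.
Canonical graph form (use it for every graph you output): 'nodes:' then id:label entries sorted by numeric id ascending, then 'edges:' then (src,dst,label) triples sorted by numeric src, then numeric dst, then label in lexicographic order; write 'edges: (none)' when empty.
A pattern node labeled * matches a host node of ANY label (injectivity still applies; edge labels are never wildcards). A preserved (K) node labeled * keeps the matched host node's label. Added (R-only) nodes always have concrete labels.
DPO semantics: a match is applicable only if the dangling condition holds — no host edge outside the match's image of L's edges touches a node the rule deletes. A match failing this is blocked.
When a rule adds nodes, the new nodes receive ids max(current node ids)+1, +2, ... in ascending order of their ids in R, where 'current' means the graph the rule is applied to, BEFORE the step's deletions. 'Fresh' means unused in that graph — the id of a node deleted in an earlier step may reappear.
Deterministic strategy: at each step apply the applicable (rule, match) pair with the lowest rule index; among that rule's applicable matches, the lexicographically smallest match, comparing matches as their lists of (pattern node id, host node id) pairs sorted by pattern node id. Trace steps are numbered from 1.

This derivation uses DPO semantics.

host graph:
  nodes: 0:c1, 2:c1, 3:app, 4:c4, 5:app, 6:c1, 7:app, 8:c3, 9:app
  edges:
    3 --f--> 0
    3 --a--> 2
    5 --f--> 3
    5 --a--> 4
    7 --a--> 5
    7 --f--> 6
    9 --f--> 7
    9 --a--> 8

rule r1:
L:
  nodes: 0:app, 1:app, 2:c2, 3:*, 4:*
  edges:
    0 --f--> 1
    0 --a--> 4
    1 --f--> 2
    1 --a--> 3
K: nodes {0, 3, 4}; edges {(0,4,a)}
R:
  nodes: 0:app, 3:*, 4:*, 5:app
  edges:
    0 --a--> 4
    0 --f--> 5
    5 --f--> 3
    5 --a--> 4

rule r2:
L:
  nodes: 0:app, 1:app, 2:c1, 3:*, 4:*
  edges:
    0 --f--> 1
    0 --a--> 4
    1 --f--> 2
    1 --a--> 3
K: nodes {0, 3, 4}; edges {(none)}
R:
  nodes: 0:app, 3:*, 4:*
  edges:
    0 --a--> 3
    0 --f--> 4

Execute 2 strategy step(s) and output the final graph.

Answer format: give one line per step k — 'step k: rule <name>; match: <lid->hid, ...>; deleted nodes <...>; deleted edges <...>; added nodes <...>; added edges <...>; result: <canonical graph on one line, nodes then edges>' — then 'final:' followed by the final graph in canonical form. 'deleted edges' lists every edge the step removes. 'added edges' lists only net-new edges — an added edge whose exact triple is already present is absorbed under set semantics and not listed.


step 1: rule r2; match: 0->5, 1->3, 2->0, 3->2, 4->4; deleted nodes 0, 3; deleted edges (3,0,f); (3,2,a); (5,3,f); (5,4,a); added nodes (none); added edges (5,2,a); (5,4,f); result: nodes: 2:c1, 4:c4, 5:app, 6:c1, 7:app, 8:c3, 9:app edges: (5,2,a); (5,4,f); (7,5,a); (7,6,f); (9,7,f); (9,8,a)
step 2: rule r2; match: 0->9, 1->7, 2->6, 3->5, 4->8; deleted nodes 6, 7; deleted edges (7,5,a); (7,6,f); (9,7,f); (9,8,a); added nodes (none); added edges (9,5,a); (9,8,f); result: nodes: 2:c1, 4:c4, 5:app, 8:c3, 9:app edges: (5,2,a); (5,4,f); (9,5,a); (9,8,f)
final:
nodes: 2:c1, 4:c4, 5:app, 8:c3, 9:app
edges: (5,2,a); (5,4,f); (9,5,a); (9,8,f)


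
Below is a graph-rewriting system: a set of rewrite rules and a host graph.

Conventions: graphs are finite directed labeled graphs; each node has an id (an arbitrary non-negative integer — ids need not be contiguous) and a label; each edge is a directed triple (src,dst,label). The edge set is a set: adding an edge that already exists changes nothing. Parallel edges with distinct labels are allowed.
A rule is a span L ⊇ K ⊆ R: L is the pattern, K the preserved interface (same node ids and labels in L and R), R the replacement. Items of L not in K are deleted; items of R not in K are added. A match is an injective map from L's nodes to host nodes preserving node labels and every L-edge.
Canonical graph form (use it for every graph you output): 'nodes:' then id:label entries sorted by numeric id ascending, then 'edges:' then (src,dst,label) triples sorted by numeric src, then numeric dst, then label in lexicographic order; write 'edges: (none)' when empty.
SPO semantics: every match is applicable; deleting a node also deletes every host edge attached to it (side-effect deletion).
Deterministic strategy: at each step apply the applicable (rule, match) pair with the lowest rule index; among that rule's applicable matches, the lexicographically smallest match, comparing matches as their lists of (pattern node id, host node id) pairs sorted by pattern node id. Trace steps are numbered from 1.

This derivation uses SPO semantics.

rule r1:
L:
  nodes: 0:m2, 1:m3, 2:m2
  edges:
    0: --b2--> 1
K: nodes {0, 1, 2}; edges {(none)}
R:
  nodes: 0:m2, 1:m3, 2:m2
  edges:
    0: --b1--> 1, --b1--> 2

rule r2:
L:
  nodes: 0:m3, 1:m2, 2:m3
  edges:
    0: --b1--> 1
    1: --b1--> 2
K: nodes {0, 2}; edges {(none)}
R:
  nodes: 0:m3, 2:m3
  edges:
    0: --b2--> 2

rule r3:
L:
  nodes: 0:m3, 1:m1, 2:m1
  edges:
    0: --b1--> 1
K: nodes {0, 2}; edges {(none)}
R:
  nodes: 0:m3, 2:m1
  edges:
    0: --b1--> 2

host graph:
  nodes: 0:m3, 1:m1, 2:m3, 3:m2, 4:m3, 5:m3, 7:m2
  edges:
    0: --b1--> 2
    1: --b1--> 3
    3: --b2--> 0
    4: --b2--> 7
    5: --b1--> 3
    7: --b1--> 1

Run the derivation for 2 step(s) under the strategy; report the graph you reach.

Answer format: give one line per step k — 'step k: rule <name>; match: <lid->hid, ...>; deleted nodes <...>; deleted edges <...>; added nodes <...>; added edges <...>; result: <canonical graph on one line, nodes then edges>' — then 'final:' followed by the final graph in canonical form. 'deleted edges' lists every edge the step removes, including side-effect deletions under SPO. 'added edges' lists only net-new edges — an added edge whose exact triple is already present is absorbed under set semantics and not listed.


step 1: rule r1; match: 0->3, 1->0, 2->7; deleted nodes (none); deleted edges (3,0,b2); added nodes (none); added edges (3,0,b1); (3,7,b1); result: nodes: 0:m3, 1:m1, 2:m3, 3:m2, 4:m3, 5:m3, 7:m2 edges: (0,2,b1); (1,3,b1); (3,0,b1); (3,7,b1); (4,7,b2); (5,3,b1); (7,1,b1)
step 2: rule r2; match: 0->5, 1->3, 2->0; deleted nodes 3; deleted edges (1,3,b1); (3,0,b1); (3,7,b1); (5,3,b1); added nodes (none); added edges (5,0,b2); result: nodes: 0:m3, 1:m1, 2:m3, 4:m3, 5:m3, 7:m2 edges: (0,2,b1); (4,7,b2); (5,0,b2); (7,1,b1)
final:
nodes: 0:m3, 1:m1, 2:m3, 4:m3, 5:m3, 7:m2
edges: (0,2,b1); (4,7,b2); (5,0,b2); (7,1,b1)


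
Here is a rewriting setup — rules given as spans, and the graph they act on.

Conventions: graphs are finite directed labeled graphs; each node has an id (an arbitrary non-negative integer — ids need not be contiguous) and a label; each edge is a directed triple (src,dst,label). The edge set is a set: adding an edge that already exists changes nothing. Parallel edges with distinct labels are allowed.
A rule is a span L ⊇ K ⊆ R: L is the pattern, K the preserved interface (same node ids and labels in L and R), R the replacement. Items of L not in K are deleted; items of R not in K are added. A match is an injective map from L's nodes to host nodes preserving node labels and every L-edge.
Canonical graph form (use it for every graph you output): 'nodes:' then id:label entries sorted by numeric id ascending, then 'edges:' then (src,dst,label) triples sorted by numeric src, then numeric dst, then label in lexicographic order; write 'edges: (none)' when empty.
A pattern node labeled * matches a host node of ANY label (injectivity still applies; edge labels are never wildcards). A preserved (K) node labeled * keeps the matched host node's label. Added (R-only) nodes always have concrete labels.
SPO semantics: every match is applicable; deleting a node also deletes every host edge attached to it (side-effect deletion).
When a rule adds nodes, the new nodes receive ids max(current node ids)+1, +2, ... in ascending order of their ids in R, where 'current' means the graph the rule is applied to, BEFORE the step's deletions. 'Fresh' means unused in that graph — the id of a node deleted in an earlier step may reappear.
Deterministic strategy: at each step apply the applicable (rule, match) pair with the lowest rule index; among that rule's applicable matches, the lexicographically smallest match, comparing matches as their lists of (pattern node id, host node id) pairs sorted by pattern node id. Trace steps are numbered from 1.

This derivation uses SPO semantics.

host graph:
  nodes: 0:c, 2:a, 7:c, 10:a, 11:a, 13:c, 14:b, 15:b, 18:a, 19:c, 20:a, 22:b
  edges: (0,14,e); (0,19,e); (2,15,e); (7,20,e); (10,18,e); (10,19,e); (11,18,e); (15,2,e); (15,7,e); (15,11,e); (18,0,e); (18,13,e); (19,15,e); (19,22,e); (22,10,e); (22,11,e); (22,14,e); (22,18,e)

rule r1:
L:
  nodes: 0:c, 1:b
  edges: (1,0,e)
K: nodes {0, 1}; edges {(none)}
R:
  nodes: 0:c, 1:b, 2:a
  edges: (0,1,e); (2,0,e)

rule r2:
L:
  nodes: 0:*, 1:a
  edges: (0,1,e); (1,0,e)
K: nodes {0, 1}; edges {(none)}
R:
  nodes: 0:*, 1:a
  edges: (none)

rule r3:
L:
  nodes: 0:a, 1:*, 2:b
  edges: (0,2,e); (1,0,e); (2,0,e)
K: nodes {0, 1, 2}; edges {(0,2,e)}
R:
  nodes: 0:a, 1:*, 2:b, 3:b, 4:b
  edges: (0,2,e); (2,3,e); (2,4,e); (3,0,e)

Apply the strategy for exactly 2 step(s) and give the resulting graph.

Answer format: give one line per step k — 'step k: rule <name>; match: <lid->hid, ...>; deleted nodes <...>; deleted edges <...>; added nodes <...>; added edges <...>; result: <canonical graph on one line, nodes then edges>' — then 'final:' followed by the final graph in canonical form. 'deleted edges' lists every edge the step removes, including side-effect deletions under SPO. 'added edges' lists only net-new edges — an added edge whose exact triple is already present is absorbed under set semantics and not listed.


step 1: rule r1; match: 0->7, 1->15; deleted nodes (none); deleted edges (15,7,e); added nodes 23; added edges (7,15,e); (23,7,e); result: nodes: 0:c, 2:a, 7:c, 10:a, 11:a, 13:c, 14:b, 15:b, 18:a, 19:c, 20:a, 22:b, 23:a edges: (0,14,e); (0,19,e); (2,15,e); (7,15,e); (7,20,e); (10,18,e); (10,19,e); (11,18,e); (15,2,e); (15,11,e); (18,0,e); (18,13,e); (19,15,e); (19,22,e); (22,10,e); (22,11,e); (22,14,e); (22,18,e); (23,7,e)
step 2: rule r2; match: 0->15, 1->2; deleted nodes (none); deleted edges (2,15,e); (15,2,e); added nodes (none); added edges (none); result: nodes: 0:c, 2:a, 7:c, 10:a, 11:a, 13:c, 14:b, 15:b, 18:a, 19:c, 20:a, 22:b, 23:a edges: (0,14,e); (0,19,e); (7,15,e); (7,20,e); (10,18,e); (10,19,e); (11,18,e); (15,11,e); (18,0,e); (18,13,e); (19,15,e); (19,22,e); (22,10,e); (22,11,e); (22,14,e); (22,18,e); (23,7,e)
final:
nodes: 0:c, 2:a, 7:c, 10:a, 11:a, 13:c, 14:b, 15:b, 18:a, 19:c, 20:a, 22:b, 23:a
edges: (0,14,e); (0,19,e); (7,15,e); (7,20,e); (10,18,e); (10,19,e); (11,18,e); (15,11,e); (18,0,e); (18,13,e); (19,15,e); (19,22,e); (22,10,e); (22,11,e); (22,14,e); (22,18,e); (23,7,e)


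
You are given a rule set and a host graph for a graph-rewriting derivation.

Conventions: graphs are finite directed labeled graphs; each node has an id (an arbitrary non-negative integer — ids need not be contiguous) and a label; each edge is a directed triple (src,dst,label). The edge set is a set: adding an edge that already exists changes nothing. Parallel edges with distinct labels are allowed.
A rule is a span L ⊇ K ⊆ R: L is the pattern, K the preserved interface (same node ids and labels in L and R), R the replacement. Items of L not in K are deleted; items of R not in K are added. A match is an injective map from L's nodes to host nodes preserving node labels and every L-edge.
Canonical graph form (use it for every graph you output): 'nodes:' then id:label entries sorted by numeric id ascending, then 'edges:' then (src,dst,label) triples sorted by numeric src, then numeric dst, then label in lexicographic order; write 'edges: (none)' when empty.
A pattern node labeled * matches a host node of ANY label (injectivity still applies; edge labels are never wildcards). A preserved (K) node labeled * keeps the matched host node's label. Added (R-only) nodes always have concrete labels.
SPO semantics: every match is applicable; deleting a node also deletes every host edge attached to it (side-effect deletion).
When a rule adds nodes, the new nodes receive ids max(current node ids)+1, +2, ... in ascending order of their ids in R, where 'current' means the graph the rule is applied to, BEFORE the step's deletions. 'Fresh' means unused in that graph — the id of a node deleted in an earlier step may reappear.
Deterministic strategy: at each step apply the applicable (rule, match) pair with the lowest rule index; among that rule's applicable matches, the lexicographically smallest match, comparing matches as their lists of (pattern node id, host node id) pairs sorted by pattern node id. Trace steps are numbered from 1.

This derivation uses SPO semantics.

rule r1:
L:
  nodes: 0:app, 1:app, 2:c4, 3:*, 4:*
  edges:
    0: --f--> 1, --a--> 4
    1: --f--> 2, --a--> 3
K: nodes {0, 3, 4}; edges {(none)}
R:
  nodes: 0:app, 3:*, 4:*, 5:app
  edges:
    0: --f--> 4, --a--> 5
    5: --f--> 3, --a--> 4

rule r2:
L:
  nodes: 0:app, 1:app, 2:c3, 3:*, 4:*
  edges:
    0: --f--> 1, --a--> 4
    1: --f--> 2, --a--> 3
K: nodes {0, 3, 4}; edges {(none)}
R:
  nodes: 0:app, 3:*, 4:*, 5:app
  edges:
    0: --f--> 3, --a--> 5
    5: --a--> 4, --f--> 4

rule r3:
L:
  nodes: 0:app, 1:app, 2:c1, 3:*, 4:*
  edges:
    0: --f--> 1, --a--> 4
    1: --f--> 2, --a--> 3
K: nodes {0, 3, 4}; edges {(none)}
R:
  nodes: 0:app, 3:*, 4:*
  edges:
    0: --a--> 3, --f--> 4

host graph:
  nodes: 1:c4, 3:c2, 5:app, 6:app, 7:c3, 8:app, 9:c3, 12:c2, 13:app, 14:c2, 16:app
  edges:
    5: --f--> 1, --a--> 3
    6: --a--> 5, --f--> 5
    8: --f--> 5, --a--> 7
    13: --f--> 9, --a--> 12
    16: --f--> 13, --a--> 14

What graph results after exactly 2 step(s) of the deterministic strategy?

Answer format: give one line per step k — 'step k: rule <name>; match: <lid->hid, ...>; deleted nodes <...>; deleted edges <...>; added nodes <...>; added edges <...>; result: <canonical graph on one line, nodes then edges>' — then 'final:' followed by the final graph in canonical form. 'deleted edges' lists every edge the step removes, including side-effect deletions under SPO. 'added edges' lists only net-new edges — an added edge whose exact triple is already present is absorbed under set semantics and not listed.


step 1: rule r1; match: 0->8, 1->5, 2->1, 3->3, 4->7; deleted nodes 1, 5; deleted edges (5,1,f); (5,3,a); (6,5,a); (6,5,f); (8,5,f); (8,7,a); added nodes 17; added edges (8,7,f); (8,17,a); (17,3,f); (17,7,a); result: nodes: 3:c2, 6:app, 7:c3, 8:app, 9:c3, 12:c2, 13:app, 14:c2, 16:app, 17:app edges: (8,7,f); (8,17,a); (13,9,f); (13,12,a); (16,13,f); (16,14,a); (17,3,f); (17,7,a)
step 2: rule r2; match: 0->16, 1->13, 2->9, 3->12, 4->14; deleted nodes 9, 13; deleted edges (13,9,f); (13,12,a); (16,13,f); (16,14,a); added nodes 18; added edges (16,12,f); (16,18,a); (18,14,a); (18,14,f); result: nodes: 3:c2, 6:app, 7:c3, 8:app, 12:c2, 14:c2, 16:app, 17:app, 18:app edges: (8,7,f); (8,17,a); (16,12,f); (16,18,a); (17,3,f); (17,7,a); (18,14,a); (18,14,f)
final:
nodes: 3:c2, 6:app, 7:c3, 8:app, 12:c2, 14:c2, 16:app, 17:app, 18:app
edges: (8,7,f); (8,17,a); (16,12,f); (16,18,a); (17,3,f); (17,7,a); (18,14,a); (18,14,f)


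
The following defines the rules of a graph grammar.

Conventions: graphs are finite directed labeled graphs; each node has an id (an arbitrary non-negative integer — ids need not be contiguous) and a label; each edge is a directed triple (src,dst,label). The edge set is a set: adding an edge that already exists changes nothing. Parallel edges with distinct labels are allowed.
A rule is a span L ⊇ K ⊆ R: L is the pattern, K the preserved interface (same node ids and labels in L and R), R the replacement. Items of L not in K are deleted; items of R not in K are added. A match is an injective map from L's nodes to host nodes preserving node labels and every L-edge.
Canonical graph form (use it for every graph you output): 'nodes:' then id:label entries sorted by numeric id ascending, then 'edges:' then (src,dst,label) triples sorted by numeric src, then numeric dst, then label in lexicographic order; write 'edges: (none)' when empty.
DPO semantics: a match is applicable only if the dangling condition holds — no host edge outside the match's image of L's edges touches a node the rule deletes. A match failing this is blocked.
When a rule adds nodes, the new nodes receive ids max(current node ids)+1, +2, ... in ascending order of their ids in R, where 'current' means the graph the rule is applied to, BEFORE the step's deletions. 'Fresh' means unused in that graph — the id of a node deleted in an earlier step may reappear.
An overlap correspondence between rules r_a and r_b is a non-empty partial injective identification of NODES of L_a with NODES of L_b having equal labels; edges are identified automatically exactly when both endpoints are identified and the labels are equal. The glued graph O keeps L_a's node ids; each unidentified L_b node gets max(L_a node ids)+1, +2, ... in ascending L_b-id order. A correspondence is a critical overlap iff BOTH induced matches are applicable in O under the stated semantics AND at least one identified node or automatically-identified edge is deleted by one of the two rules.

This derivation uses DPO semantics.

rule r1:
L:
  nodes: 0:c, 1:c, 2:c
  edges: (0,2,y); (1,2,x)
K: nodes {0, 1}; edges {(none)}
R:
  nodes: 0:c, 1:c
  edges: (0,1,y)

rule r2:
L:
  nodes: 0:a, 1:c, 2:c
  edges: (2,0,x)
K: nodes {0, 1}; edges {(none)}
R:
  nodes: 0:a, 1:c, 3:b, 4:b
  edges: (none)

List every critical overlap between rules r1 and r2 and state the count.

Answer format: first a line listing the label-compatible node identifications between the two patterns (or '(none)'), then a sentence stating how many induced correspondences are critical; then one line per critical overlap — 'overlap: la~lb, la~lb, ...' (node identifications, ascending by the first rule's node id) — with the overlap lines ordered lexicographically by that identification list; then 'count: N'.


label-compatible node identifications between L(r1) and L(r2): 0~1, 0~2, 1~1, 1~2, 2~1, 2~2
1 of the induced correspondences is a critical overlap of r1 and r2.
overlap: 2~1
count: 1


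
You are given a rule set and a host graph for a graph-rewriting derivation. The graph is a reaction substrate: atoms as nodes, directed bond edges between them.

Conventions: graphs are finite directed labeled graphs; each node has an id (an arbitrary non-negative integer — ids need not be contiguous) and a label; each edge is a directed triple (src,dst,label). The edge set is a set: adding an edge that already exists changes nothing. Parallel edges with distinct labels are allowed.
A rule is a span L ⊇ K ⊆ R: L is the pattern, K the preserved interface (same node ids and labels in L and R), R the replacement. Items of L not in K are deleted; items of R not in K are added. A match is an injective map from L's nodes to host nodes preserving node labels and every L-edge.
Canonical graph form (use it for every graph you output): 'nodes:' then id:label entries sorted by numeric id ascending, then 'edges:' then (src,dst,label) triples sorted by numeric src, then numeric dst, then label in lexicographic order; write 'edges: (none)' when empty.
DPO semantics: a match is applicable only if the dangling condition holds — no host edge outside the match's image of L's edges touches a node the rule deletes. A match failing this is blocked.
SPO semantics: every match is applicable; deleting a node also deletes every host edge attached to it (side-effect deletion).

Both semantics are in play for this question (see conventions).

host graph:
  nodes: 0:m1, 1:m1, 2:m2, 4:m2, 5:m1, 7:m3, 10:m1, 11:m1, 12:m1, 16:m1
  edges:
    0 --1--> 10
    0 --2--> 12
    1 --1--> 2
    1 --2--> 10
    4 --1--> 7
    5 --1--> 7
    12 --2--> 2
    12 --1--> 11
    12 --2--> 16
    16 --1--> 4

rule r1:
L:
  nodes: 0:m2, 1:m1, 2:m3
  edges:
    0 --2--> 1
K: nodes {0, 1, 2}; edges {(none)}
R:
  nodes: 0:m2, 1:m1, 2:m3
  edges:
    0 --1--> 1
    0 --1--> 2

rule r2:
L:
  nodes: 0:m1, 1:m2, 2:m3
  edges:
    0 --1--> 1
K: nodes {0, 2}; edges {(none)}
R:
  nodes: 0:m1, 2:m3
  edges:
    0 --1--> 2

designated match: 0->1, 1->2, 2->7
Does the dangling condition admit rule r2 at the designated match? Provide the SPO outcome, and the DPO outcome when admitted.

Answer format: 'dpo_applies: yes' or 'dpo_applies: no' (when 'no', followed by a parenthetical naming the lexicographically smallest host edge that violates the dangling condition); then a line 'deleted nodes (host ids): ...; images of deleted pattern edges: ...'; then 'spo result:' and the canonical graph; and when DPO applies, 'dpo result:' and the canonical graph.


dpo_applies: no
(the rule deletes node 2, which keeps host edge (12,2,2) outside the match image — the dangling condition fails, DPO blocks; SPO proceeds and side-deletes such edges)
deleted nodes (host ids): 2; images of deleted pattern edges: (1,2,1)
spo result:
nodes: 0:m1, 1:m1, 4:m2, 5:m1, 7:m3, 10:m1, 11:m1, 12:m1, 16:m1
edges: (0,10,1); (0,12,2); (1,7,1); (1,10,2); (4,7,1); (5,7,1); (12,11,1); (12,16,2); (16,4,1)


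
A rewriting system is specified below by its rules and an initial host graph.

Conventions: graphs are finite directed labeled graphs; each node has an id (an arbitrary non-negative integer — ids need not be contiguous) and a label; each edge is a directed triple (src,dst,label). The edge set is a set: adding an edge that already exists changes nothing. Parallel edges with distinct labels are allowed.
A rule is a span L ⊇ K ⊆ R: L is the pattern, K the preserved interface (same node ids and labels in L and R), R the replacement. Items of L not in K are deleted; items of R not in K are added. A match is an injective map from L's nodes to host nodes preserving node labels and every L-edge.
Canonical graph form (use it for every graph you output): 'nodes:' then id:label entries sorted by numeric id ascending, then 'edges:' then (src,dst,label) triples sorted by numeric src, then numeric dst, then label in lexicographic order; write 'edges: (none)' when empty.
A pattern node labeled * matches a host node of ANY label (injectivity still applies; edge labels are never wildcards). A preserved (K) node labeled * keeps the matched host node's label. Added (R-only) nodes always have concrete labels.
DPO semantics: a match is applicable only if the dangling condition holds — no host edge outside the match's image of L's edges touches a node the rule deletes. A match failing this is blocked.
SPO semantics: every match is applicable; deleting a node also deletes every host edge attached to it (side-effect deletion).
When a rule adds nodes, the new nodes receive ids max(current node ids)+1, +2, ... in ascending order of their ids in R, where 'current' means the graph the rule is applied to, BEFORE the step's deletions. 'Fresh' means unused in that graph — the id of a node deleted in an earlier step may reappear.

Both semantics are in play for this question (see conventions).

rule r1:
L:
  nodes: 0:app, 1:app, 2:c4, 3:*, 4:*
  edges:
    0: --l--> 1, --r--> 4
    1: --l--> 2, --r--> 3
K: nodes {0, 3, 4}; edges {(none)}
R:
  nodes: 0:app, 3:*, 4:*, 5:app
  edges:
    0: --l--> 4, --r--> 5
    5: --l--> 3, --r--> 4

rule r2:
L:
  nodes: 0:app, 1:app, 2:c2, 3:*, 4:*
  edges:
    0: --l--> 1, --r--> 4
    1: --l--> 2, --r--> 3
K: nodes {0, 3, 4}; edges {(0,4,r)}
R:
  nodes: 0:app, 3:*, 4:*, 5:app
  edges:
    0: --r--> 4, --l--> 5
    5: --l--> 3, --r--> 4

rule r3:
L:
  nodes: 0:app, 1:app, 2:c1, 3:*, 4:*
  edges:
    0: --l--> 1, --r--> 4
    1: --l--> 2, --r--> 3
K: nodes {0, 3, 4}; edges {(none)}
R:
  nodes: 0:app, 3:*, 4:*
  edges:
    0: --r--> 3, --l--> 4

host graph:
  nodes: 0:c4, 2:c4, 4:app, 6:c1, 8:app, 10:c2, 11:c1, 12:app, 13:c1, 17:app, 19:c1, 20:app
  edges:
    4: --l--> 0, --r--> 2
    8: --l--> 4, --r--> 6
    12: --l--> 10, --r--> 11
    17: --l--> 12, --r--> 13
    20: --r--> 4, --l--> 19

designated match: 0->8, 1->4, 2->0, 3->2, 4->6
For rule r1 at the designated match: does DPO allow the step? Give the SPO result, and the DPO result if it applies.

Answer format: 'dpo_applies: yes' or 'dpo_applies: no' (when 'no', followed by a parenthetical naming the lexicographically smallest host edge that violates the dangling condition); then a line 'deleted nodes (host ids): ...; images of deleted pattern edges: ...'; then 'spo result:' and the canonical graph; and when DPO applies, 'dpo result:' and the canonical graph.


dpo_applies: no
(the rule deletes node 4, which keeps host edge (20,4,r) outside the match image — the dangling condition fails, DPO blocks; SPO proceeds and side-deletes such edges)
deleted nodes (host ids): 0, 4; images of deleted pattern edges: (4,0,l); (4,2,r); (8,4,l); (8,6,r)
spo result:
nodes: 2:c4, 6:c1, 8:app, 10:c2, 11:c1, 12:app, 13:c1, 17:app, 19:c1, 20:app, 21:app
edges: (8,6,l); (8,21,r); (12,10,l); (12,11,r); (17,12,l); (17,13,r); (20,19,l); (21,2,l); (21,6,r)


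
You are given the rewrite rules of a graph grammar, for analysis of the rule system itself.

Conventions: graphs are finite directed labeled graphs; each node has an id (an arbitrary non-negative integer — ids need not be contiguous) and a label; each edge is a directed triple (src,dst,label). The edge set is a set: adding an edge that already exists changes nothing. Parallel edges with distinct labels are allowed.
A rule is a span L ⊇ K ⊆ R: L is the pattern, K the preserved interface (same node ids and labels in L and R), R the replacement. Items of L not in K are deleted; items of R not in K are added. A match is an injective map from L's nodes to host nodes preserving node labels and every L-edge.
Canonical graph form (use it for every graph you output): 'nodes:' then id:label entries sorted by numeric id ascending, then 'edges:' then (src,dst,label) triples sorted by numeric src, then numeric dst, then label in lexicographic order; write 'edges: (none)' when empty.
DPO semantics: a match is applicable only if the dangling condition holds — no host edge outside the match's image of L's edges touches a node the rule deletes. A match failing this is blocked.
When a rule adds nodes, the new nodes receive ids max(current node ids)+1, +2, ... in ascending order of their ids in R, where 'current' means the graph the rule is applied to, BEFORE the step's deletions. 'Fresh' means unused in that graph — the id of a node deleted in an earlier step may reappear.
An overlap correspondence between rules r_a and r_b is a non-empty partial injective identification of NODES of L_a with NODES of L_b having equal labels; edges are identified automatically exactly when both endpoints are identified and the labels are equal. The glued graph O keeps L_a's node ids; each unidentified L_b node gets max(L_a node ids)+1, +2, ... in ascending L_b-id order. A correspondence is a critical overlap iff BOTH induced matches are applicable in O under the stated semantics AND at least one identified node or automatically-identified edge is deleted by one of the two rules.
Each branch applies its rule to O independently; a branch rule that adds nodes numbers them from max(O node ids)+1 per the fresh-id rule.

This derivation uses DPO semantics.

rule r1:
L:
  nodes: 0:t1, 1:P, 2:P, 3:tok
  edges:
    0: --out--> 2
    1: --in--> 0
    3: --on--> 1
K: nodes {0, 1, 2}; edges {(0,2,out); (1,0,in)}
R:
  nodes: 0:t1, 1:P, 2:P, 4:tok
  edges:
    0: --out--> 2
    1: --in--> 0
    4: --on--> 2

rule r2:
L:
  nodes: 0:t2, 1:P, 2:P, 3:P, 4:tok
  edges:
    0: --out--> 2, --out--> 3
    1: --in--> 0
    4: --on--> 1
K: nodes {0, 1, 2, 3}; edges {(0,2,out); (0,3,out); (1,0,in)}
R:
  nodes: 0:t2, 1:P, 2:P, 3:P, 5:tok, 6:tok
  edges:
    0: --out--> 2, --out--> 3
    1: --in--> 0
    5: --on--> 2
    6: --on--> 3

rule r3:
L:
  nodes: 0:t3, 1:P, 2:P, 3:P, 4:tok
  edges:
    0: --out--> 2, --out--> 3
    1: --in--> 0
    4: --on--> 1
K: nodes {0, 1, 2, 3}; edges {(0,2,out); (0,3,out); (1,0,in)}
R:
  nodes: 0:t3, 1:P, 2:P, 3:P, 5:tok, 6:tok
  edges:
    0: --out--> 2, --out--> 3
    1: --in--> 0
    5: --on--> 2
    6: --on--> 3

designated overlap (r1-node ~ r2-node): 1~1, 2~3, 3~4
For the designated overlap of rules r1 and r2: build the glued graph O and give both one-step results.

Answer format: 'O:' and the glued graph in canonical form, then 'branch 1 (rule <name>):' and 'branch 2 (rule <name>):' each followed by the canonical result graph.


O:
nodes: 0:t1, 1:P, 2:P, 3:tok, 4:t2, 5:P
edges: (0,2,out); (1,0,in); (1,4,in); (3,1,on); (4,2,out); (4,5,out)
branch 1 (rule r1):
nodes: 0:t1, 1:P, 2:P, 4:t2, 5:P, 6:tok
edges: (0,2,out); (1,0,in); (1,4,in); (4,2,out); (4,5,out); (6,2,on)
branch 2 (rule r2):
nodes: 0:t1, 1:P, 2:P, 4:t2, 5:P, 6:tok, 7:tok
edges: (0,2,out); (1,0,in); (1,4,in); (4,2,out); (4,5,out); (6,5,on); (7,2,on)


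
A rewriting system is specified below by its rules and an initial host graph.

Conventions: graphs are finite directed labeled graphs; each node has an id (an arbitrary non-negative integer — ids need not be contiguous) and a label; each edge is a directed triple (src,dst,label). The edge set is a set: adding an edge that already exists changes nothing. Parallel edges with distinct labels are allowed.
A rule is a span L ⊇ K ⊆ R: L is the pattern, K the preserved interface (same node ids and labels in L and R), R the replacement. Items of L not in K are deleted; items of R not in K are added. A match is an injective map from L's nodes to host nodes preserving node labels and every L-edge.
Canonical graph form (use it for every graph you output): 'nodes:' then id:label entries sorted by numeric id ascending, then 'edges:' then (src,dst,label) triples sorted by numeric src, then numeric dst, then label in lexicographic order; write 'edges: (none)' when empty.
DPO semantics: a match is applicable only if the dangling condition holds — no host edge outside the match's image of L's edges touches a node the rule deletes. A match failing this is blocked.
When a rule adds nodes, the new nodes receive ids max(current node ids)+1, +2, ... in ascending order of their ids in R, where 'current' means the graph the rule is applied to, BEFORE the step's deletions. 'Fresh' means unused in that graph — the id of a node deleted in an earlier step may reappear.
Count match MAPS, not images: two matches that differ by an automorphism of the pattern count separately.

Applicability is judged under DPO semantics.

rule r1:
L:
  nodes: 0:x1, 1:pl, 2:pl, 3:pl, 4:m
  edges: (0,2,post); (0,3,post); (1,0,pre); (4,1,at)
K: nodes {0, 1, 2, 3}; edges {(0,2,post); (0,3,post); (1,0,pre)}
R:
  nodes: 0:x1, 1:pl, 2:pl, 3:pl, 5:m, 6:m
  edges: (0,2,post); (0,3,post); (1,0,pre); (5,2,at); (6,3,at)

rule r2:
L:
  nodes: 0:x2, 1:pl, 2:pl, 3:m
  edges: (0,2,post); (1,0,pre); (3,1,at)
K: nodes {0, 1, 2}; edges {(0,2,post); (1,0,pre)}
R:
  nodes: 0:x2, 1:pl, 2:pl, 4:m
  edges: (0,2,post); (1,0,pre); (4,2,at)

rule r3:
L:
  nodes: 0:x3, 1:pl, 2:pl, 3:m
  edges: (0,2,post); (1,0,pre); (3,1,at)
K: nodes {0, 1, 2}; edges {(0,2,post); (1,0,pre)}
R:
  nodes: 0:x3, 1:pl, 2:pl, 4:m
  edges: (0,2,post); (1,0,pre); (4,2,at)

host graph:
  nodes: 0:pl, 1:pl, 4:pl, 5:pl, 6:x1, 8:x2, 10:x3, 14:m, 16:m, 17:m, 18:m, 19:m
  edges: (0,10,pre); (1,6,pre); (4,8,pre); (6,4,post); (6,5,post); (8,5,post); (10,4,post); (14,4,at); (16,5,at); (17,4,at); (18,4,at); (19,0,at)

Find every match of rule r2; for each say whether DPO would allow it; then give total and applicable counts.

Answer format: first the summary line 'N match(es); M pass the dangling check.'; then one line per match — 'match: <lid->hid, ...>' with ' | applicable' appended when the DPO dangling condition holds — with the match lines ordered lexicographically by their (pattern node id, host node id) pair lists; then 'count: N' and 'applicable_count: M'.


3 match(es); 3 pass the dangling check.
match: 0->8, 1->4, 2->5, 3->14 | applicable
match: 0->8, 1->4, 2->5, 3->17 | applicable
match: 0->8, 1->4, 2->5, 3->18 | applicable
count: 3
applicable_count: 3


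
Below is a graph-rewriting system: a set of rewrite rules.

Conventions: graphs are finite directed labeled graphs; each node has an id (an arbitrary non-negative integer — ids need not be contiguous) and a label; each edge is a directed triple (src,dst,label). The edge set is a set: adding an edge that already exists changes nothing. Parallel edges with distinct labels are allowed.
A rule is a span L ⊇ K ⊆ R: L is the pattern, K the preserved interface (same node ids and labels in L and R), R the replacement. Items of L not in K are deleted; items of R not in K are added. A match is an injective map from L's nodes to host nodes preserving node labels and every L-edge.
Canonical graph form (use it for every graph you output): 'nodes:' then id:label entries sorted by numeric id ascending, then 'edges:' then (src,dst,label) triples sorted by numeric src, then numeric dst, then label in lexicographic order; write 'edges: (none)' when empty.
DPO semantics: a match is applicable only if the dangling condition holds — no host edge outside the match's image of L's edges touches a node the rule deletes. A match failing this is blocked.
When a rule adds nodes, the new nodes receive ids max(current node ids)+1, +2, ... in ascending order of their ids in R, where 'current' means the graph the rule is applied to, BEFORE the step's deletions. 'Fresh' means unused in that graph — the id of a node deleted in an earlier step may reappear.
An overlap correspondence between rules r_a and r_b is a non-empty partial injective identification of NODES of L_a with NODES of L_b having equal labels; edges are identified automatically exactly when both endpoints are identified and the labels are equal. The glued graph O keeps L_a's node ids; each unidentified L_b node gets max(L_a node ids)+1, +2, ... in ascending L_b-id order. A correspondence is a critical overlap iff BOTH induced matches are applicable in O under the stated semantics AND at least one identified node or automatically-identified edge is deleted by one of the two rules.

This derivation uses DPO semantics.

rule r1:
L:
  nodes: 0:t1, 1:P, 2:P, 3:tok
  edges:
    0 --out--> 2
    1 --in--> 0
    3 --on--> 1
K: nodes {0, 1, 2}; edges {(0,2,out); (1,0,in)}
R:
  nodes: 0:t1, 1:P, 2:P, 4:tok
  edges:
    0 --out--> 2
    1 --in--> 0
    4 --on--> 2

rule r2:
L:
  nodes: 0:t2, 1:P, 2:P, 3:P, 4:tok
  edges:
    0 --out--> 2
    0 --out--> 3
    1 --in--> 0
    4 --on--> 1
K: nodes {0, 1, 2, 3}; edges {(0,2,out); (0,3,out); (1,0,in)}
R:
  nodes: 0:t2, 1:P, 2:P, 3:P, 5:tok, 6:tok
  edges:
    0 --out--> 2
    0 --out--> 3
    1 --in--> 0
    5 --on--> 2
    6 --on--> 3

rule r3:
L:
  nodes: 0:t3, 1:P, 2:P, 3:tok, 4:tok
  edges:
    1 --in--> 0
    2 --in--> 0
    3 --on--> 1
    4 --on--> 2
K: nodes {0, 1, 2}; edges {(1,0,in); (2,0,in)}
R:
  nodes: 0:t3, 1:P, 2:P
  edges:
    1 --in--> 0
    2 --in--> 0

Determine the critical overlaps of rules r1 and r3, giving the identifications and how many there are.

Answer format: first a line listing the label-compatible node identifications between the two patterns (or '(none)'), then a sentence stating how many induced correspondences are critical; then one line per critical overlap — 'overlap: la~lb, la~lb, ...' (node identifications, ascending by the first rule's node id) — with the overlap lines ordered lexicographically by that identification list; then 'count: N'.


label-compatible node identifications between L(r1) and L(r3): 1~1, 1~2, 2~1, 2~2, 3~3, 3~4
4 of the induced correspondences are critical overlaps of r1 and r3.
overlap: 1~1, 2~2, 3~3
overlap: 1~1, 3~3
overlap: 1~2, 2~1, 3~4
overlap: 1~2, 3~4
count: 4


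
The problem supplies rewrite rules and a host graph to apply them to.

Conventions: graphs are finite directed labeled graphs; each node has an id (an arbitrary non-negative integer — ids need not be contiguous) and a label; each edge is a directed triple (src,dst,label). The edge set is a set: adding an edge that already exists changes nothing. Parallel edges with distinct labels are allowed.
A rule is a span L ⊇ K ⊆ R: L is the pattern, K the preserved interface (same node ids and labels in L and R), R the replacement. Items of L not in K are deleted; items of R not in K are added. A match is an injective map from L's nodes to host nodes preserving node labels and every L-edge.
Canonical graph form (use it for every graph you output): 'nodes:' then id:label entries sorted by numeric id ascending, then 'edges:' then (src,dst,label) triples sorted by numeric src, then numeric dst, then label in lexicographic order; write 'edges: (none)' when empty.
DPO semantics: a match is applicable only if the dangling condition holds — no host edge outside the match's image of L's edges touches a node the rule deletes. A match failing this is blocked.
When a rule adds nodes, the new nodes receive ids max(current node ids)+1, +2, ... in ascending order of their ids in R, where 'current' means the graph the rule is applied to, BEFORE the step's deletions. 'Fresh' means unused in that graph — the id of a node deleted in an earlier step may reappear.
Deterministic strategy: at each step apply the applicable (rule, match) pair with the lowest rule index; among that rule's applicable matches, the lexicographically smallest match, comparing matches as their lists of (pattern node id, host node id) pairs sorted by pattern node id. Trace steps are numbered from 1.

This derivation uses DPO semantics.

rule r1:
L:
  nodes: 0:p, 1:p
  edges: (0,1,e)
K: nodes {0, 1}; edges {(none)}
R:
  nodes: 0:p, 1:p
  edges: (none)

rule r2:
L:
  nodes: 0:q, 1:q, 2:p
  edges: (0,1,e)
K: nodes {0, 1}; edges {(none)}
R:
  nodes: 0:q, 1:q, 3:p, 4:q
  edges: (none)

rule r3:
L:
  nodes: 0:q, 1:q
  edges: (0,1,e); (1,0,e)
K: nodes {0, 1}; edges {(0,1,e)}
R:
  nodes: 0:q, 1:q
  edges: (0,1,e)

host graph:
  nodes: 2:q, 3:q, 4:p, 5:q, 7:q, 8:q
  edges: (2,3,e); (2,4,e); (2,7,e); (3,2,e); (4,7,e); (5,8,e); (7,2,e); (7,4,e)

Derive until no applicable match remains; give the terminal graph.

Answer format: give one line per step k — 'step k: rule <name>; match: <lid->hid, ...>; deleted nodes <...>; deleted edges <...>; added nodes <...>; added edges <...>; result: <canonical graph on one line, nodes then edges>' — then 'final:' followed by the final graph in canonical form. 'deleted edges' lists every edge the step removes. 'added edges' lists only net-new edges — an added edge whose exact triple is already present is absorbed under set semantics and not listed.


step 1: rule r3; match: 0->2, 1->3; deleted nodes (none); deleted edges (3,2,e); added nodes (none); added edges (none); result: nodes: 2:q, 3:q, 4:p, 5:q, 7:q, 8:q edges: (2,3,e); (2,4,e); (2,7,e); (4,7,e); (5,8,e); (7,2,e); (7,4,e)
step 2: rule r3; match: 0->2, 1->7; deleted nodes (none); deleted edges (7,2,e); added nodes (none); added edges (none); result: nodes: 2:q, 3:q, 4:p, 5:q, 7:q, 8:q edges: (2,3,e); (2,4,e); (2,7,e); (4,7,e); (5,8,e); (7,4,e)
final:
nodes: 2:q, 3:q, 4:p, 5:q, 7:q, 8:q
edges: (2,3,e); (2,4,e); (2,7,e); (4,7,e); (5,8,e); (7,4,e)
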